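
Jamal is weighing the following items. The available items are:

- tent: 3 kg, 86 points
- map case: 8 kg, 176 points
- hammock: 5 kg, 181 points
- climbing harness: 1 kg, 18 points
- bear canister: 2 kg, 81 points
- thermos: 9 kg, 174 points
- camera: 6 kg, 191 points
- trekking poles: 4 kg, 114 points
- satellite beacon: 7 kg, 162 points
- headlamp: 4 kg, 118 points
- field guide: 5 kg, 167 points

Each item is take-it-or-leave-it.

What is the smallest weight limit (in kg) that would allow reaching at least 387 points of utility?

12

Minimise kg subject to total utility ≥ 387.
Taking hammock + climbing harness + camera gives 390 (≥ 387) for 12 kg.
No combination under 12 kg hits 387.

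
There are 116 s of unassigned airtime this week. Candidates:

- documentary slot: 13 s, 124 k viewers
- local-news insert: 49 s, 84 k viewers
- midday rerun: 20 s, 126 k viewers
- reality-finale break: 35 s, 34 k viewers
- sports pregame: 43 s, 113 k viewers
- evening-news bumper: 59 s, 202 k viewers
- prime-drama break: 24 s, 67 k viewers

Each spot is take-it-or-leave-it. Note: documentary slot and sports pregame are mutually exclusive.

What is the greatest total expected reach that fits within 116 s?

By expected reach per s: documentary slot 9.54, midday rerun 6.30, evening-news bumper 3.42 lead.
Taking documentary slot + midday rerun + evening-news bumper + prime-drama break: 116 s used, 519 in expected reach.
No other feasible combination exceeds 519.

519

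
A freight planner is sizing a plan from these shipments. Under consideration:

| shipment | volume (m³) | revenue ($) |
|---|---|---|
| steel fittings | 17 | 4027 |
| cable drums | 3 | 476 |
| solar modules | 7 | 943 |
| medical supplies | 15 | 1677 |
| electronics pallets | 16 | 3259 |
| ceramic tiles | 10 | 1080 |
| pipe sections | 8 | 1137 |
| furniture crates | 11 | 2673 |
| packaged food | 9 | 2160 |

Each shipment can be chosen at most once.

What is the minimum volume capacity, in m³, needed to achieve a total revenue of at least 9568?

44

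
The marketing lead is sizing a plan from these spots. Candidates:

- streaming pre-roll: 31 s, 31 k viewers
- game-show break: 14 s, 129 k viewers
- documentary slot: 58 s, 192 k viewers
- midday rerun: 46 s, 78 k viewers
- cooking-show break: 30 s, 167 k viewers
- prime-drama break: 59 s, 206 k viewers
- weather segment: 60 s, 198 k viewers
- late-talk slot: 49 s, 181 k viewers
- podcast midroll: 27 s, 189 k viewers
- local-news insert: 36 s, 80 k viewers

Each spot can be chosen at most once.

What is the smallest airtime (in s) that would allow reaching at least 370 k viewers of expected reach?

Look for the lowest-airtime combination reaching 370.
game-show break + cooking-show break + podcast midroll: 485 expected reach at 71 s.
Below 71 s the best achievable stays under 370.

71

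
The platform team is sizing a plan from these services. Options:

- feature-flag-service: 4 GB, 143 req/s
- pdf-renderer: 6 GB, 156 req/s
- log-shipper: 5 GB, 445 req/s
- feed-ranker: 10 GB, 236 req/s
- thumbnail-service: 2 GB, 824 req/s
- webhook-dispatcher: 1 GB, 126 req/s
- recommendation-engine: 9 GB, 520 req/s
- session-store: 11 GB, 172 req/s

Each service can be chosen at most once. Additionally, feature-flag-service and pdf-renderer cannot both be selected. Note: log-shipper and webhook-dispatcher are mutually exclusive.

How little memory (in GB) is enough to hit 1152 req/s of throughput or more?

Look for the lowest-memory combination reaching 1152.
log-shipper + thumbnail-service: 1269 throughput at 7 GB.
No combination under 7 GB hits 1152.

7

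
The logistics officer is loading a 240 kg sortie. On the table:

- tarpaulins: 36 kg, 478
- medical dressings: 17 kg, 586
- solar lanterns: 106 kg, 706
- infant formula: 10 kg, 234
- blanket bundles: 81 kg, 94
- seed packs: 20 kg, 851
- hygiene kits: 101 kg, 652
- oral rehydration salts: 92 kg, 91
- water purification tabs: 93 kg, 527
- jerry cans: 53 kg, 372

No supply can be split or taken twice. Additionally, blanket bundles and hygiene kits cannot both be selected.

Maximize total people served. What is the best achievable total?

Tarpaulins + medical dressings + infant formula + seed packs + hygiene kits + jerry cans uses 237 of the 240 kg and totals 3173.
Next best is tarpaulins + medical dressings + infant formula + seed packs + water purification tabs + jerry cans at 3048 (229 kg) — short by 125.

3173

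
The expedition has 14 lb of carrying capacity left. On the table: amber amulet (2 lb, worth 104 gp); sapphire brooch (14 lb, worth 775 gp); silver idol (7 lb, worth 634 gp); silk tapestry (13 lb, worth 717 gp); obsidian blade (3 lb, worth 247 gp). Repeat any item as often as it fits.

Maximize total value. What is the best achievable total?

1268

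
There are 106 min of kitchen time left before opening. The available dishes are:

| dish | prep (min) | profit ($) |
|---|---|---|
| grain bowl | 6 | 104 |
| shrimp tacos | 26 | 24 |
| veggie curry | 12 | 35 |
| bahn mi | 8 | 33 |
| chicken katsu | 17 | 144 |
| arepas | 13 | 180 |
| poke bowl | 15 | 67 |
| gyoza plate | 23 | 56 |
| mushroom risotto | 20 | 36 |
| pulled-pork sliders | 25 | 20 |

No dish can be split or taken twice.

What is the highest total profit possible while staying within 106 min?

622

Ranking by ratio (profit/min): grain bowl 17.33, arepas 13.85, chicken katsu 8.47, poke bowl 4.47.
Filling by ratio: grain bowl + veggie curry + bahn mi + chicken katsu + arepas + poke bowl + gyoza plate for 619, with 12 min left unused.
Dropping bahn mi frees 8 min; slotting in mushroom risotto (20 min) lifts the total to 622 at 106 min.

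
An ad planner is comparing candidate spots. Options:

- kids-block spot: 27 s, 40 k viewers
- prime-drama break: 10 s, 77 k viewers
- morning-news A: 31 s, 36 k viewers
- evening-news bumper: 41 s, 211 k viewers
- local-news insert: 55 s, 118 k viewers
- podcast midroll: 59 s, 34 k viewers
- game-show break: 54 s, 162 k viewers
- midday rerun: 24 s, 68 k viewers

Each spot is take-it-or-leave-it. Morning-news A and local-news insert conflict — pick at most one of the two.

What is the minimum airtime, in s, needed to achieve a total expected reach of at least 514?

129

Minimise s subject to total expected reach ≥ 514.
prime-drama break + evening-news bumper + game-show break + midday rerun: 518 expected reach at 129 s.
Below 129 s the best achievable stays under 514.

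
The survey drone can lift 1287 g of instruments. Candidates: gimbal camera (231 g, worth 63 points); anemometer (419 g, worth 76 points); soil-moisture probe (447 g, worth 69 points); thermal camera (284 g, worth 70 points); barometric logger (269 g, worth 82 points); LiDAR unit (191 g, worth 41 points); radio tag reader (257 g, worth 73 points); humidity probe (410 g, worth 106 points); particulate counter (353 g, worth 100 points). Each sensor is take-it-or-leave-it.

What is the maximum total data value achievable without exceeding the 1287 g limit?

351

By data value per g: barometric logger 0.30, radio tag reader 0.28, particulate counter 0.28 lead.
Filling by ratio: gimbal camera + barometric logger + radio tag reader + particulate counter for 318, with 177 g left unused.
Dropping radio tag reader frees 257 g; slotting in humidity probe (410 g) lifts the total to 351 at 1263 g.
The closest alternative, gimbal camera + radio tag reader + humidity probe + particulate counter, reaches only 342.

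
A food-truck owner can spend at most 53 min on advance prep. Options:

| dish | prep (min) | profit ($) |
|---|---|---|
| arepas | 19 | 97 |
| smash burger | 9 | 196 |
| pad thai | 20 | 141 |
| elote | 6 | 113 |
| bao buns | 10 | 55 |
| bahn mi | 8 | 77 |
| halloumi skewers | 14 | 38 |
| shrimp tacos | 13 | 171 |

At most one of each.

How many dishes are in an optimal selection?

4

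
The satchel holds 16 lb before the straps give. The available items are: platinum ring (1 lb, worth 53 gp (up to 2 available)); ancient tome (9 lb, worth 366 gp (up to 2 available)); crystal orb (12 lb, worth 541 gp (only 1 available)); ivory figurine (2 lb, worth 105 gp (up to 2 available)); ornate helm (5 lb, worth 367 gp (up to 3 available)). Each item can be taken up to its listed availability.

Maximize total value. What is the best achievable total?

1154

Density check — ornate helm 73.40, platinum ring 53.00, ivory figurine 52.50 are the best per lb.
Best packing: platinum ring + 3×ornate helm — 16 lb, 1154 total.
Nothing else within 16 lb beats 1154.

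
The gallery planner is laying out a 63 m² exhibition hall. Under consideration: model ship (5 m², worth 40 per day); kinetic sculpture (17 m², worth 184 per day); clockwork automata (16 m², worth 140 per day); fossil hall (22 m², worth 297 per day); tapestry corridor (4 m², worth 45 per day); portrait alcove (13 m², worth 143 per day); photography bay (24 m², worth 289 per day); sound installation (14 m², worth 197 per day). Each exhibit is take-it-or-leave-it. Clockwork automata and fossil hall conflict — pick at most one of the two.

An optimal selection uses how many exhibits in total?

3

Best achievable expected visitors is 783.
For example fossil hall + photography bay + sound installation achieves it, using 60 m².
All optima have 3 exhibits.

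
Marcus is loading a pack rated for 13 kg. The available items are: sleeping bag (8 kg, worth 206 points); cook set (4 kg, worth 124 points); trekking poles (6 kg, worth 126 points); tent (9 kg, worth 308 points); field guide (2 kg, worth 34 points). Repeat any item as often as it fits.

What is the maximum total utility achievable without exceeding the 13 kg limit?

Cook set + tent uses 13 of the 13 kg and totals 432.

432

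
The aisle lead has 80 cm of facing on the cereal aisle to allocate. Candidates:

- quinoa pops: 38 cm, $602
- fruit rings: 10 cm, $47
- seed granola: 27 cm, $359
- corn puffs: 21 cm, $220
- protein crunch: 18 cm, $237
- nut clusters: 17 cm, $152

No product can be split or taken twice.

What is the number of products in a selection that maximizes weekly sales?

3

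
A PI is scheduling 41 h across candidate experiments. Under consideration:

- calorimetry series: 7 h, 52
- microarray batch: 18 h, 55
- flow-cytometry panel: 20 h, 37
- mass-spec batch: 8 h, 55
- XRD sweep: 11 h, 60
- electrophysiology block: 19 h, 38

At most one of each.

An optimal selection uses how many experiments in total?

3

Optimal total is 170.
One optimal bundle: microarray batch + mass-spec batch + XRD sweep (37 h).
Every optimal selection uses 3 experiments.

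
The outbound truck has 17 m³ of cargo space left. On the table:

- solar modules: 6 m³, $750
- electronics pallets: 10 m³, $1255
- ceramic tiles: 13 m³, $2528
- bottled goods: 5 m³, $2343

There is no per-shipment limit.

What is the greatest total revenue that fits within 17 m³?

Taking 3×bottled goods: 15 m³ used, 7029 in revenue.
That's the maximum — no swap from here does better than 7029.

7029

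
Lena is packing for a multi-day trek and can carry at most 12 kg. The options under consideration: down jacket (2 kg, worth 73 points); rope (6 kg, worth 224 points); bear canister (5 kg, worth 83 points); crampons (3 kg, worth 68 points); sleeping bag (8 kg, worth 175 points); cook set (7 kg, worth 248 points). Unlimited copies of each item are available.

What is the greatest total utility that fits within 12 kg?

Best packing: 2×rope — 12 kg, 448 total.
No other feasible combination exceeds 448.

448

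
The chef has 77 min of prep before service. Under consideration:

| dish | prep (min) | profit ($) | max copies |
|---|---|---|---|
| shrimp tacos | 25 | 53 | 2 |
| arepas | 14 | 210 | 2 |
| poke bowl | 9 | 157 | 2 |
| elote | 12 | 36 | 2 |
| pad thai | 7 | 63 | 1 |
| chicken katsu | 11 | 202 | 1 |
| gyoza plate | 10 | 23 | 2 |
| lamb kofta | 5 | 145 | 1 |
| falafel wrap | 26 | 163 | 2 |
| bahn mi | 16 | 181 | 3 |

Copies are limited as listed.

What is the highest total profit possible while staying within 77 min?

1168

A density-first pass picks 2×arepas + 2×poke bowl + pad thai + chicken katsu + lamb kofta — 1144 at 69 min.
Replace poke bowl with bahn mi: the trade gains 24 net, giving 1168 at 76 min.
That's the maximum — no swap from here does better than 1168.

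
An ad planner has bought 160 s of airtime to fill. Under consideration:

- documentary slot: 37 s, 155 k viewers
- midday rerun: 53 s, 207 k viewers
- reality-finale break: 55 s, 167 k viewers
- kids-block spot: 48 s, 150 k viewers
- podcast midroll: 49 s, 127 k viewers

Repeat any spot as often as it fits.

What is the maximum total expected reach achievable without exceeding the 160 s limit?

621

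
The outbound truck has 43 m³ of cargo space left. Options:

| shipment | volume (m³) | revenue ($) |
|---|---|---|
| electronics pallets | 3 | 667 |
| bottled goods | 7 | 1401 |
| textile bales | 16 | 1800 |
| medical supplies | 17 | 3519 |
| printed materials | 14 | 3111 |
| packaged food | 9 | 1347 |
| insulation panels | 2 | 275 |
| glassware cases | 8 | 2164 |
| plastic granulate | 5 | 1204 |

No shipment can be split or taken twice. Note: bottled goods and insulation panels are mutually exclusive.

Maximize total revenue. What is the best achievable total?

9461

Density check — glassware cases 270.50, plastic granulate 240.80, electronics pallets 222.33 are the best per m³.
Taking electronics pallets + medical supplies + printed materials + glassware cases: 42 m³ used, 9461 in revenue.
The spare 1 m³ is too small for any remaining shipment, and no feasible exchange beats 9461.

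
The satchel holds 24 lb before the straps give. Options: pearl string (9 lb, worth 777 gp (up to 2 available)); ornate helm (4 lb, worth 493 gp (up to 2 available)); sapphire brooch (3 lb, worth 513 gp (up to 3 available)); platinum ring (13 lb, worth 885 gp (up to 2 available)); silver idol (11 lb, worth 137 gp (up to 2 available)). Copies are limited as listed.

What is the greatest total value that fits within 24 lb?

2809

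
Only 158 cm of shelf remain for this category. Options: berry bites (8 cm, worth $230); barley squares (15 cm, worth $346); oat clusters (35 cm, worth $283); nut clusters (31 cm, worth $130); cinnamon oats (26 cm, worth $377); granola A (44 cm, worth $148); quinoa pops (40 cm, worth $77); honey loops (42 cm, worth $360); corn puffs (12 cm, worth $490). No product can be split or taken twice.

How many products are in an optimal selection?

Optimal total is 2086.
One optimal bundle: berry bites + barley squares + oat clusters + cinnamon oats + honey loops + corn puffs (138 cm).
All optima have 6 products.

6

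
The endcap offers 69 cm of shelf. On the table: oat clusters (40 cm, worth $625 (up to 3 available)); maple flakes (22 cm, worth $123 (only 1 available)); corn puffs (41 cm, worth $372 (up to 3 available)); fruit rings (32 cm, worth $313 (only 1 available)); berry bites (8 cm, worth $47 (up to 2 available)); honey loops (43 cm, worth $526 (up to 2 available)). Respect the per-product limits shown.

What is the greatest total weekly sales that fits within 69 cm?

Ranking by ratio (weekly sales/cm): oat clusters 15.62, honey loops 12.23, fruit rings 9.78, corn puffs 9.07.
Filling by ratio: oat clusters + 2×berry bites for 719, with 13 cm left unused.
The 16 cm tied up in 2×berry bites is better spent on maple flakes — total rises to 748 (62 cm).
Nothing else within 69 cm beats 748.

748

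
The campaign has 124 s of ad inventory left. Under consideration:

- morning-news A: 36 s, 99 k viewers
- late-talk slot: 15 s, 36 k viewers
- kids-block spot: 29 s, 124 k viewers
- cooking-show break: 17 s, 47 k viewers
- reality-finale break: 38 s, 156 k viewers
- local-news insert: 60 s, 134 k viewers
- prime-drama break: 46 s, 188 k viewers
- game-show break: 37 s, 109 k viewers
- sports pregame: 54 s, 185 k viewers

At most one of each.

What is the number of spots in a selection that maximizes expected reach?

Optimal total is 468.
For example kids-block spot + reality-finale break + prime-drama break achieves it, using 113 s.
Any selection reaching 468 contains exactly 3 spots.

3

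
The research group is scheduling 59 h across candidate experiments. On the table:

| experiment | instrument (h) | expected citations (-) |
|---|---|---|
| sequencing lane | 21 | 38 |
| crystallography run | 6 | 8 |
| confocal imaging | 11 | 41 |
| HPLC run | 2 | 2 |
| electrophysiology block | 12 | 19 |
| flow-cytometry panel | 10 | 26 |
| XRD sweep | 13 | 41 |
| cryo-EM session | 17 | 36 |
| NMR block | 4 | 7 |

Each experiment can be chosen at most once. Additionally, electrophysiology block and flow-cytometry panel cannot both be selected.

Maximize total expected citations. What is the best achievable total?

154

Filling by ratio: confocal imaging + HPLC run + flow-cytometry panel + XRD sweep + cryo-EM session + NMR block for 153, with 2 h left unused.
Replace NMR block with crystallography run: the trade gains 1 net, giving 154 at 59 h.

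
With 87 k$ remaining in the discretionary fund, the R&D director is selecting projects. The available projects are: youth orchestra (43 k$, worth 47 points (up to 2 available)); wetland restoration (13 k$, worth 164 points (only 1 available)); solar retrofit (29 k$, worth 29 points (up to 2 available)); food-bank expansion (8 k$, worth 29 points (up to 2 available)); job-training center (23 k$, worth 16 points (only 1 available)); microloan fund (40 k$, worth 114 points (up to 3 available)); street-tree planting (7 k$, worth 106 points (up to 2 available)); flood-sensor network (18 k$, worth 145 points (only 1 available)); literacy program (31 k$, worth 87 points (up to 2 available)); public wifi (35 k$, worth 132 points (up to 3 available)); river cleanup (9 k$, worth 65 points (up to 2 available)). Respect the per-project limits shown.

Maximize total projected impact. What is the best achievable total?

709

The ratio ordering already packs tightly: wetland restoration + 2×food-bank expansion + 2×street-tree planting + flood-sensor network + 2×river cleanup, 79 k$, 709.
No other feasible combination exceeds 709.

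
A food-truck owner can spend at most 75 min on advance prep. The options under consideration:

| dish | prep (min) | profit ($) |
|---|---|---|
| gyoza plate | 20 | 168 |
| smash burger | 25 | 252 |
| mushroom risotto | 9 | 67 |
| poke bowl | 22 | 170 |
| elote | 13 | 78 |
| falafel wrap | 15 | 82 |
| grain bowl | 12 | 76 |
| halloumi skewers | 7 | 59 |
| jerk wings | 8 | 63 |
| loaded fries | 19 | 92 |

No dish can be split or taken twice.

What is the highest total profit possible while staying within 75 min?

653

By profit per min: smash burger 10.08, halloumi skewers 8.43, gyoza plate 8.40, jerk wings 7.88 lead.
The ratio heuristic lands on gyoza plate + smash burger + mushroom risotto + halloumi skewers + jerk wings (609) but leaves 6 min idle.
Replace mushroom risotto and halloumi skewers with poke bowl: the trade gains 44 net, giving 653 at 75 min.
Runner-up gyoza plate + smash burger + poke bowl + halloumi skewers tops out at 649.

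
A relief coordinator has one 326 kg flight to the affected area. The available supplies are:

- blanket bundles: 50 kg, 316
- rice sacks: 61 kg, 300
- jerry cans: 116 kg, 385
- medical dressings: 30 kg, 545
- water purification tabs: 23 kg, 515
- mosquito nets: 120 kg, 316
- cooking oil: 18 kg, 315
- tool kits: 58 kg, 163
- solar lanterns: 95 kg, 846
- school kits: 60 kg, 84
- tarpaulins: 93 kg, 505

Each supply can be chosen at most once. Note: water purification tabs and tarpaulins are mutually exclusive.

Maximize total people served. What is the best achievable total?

Best packing: blanket bundles + rice sacks + medical dressings + water purification tabs + cooking oil + solar lanterns — 277 kg, 2837 total.
Nothing else feasible within 326 kg beats 2837.

2837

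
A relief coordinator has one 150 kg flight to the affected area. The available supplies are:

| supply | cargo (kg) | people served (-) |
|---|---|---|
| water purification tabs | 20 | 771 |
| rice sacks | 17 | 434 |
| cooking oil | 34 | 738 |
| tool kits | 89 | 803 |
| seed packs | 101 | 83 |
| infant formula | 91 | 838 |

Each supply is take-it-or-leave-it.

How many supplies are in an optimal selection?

3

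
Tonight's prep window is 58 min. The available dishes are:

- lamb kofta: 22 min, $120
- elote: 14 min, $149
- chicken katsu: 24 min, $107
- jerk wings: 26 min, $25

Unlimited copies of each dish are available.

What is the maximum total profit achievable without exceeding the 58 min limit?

Ranking by ratio (profit/min): elote 10.64, lamb kofta 5.45, chicken katsu 4.46, jerk wings 0.96.
Best packing: 4×elote — 56 min, 596 total.
No other feasible combination exceeds 596.

596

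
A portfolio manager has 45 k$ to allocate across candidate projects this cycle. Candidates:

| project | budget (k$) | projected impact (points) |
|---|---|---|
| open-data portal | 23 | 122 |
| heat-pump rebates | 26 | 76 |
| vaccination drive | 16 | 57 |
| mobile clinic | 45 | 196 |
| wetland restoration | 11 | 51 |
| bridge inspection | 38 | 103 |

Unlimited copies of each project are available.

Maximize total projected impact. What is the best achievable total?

224

The ratio ordering already packs tightly: open-data portal + 2×wetland restoration, 45 k$, 224.
Nothing else within 45 k$ beats 224.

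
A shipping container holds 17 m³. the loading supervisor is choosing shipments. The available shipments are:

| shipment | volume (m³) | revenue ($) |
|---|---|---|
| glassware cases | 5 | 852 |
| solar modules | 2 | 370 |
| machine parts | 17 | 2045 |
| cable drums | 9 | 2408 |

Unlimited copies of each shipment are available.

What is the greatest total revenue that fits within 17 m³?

By revenue per m³: cable drums 267.56, solar modules 185.00, glassware cases 170.40 lead.
4×solar modules + cable drums uses 17 of the 17 m³ and totals 3888.
Every other selection either busts 17 m³ or fails to beat 3888.

3888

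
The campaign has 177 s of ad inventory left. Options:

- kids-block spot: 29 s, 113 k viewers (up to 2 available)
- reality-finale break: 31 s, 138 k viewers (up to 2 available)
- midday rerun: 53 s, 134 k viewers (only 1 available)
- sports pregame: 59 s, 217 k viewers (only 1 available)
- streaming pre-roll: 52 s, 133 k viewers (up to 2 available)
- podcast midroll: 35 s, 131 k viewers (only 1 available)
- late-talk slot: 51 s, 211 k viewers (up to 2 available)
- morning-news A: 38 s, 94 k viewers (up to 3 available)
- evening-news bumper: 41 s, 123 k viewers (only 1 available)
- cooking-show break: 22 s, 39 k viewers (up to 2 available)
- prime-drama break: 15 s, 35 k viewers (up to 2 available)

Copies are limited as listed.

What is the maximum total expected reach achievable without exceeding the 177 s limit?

731

Filling by ratio: 2×reality-finale break + 2×late-talk slot for 698, with 13 s left unused.
Dropping late-talk slot frees 51 s; slotting in kids-block spot + podcast midroll (64 s) lifts the total to 731 at 177 s.
Nothing else within 177 s beats 731.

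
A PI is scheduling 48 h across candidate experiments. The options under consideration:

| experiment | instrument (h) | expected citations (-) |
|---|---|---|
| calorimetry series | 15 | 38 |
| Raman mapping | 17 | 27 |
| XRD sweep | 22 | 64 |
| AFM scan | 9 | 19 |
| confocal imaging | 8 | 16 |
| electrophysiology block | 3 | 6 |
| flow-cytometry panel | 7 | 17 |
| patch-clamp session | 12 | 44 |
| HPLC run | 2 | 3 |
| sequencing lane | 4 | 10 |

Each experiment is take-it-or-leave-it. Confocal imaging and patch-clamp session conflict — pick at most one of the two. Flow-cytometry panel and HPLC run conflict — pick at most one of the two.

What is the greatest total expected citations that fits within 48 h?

141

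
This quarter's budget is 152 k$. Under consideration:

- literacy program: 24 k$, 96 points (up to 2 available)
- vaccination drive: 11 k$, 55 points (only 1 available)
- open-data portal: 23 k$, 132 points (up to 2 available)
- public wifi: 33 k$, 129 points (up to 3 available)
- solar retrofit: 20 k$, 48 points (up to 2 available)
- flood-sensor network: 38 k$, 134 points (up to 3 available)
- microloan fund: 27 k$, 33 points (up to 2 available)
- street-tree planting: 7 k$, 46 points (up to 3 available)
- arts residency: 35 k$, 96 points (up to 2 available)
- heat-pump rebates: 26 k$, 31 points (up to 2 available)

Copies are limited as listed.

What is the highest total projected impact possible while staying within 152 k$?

732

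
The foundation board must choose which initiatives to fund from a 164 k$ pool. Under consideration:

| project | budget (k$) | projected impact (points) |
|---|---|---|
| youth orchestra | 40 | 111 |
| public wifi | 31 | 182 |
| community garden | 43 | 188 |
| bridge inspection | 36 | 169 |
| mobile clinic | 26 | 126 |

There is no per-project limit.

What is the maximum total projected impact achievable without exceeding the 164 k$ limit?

5×public wifi uses 155 of the 164 k$ and totals 910.

910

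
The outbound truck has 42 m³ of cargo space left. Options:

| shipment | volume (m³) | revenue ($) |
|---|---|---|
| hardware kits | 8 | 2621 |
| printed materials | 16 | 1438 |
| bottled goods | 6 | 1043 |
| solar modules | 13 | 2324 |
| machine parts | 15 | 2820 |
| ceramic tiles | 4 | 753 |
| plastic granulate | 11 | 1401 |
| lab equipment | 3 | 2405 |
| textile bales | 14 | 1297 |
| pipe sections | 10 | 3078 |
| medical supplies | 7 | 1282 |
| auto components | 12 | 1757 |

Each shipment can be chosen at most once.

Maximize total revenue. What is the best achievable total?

11967

The ratio heuristic lands on hardware kits + machine parts + ceramic tiles + lab equipment + pipe sections (11677) but leaves 2 m³ idle.
The 4 m³ tied up in ceramic tiles is better spent on bottled goods — total rises to 11967 (42 m³).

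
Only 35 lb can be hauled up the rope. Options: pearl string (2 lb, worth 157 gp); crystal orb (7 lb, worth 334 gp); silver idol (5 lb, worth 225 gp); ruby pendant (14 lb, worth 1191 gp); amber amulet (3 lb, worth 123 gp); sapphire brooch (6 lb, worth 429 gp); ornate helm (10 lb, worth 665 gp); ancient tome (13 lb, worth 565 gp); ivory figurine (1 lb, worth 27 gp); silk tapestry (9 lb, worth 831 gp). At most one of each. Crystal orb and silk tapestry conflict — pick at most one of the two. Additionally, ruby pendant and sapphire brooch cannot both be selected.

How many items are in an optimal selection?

The maximum value within 35 lb is 2844.
pearl string + ruby pendant + ornate helm + silk tapestry hits 2844 at 35 lb.
Any selection reaching 2844 contains exactly 4 items.

4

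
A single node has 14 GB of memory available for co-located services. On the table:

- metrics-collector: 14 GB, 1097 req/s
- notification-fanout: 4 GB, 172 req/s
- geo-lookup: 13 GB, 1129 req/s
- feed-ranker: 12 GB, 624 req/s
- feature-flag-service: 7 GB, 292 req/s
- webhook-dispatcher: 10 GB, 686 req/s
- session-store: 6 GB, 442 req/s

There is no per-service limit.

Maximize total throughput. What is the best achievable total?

1129

By throughput per GB: geo-lookup 86.85, metrics-collector 78.36, session-store 73.67 lead.
Best packing: geo-lookup — 13 GB, 1129 total.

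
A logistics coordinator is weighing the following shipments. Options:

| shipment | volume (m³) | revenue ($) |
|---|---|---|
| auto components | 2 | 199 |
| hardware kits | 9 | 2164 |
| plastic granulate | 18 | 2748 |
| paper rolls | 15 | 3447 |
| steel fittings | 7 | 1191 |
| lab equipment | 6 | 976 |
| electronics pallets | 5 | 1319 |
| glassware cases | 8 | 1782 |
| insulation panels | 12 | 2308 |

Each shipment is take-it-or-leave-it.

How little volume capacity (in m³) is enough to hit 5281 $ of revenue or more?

Minimise m³ subject to total revenue ≥ 5281.
hardware kits + paper rolls reaches 5611 using 24 m³.
Any bundle with less than 24 m³ falls short of 5281.

24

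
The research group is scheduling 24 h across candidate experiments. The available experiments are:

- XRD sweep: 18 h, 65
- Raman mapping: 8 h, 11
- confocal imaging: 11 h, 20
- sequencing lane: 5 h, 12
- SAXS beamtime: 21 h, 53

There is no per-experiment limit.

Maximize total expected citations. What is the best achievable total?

Ranking by ratio (expected citations/h): XRD sweep 3.61, SAXS beamtime 2.52, sequencing lane 2.40, confocal imaging 1.82.
XRD sweep + sequencing lane uses 23 of the 24 h and totals 77.

77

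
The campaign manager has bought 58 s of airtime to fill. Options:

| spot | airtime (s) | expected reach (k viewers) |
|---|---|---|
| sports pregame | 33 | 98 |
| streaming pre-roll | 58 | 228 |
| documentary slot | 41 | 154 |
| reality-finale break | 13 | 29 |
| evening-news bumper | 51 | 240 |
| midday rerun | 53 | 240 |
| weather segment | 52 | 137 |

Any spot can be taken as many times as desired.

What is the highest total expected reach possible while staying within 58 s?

Evening-news bumper uses 51 of the 58 s and totals 240.
No other feasible combination exceeds 240.

240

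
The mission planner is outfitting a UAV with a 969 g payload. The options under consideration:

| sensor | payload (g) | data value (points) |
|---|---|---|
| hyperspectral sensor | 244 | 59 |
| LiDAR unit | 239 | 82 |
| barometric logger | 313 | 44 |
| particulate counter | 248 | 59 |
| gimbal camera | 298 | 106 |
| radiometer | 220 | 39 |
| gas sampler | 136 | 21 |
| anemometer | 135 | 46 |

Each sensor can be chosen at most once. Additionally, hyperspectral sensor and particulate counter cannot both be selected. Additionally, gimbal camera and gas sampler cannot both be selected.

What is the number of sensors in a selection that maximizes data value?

4

Optimal total is 293.
hyperspectral sensor + LiDAR unit + gimbal camera + anemometer hits 293 at 916 g.
Any selection reaching 293 contains exactly 4 sensors.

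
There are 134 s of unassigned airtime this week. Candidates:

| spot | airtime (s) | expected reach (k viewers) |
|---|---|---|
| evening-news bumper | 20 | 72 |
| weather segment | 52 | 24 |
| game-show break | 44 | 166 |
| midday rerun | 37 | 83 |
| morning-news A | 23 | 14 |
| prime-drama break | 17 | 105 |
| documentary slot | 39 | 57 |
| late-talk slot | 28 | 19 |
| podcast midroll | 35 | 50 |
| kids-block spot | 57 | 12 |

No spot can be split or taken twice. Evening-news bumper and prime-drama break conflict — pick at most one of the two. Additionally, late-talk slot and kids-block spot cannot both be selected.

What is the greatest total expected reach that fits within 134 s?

404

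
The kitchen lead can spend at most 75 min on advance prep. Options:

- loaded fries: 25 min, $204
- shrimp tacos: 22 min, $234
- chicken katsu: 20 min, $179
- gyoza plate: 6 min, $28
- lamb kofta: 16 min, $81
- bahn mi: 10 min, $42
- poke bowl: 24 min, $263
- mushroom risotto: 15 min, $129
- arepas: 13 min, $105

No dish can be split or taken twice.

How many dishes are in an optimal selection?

4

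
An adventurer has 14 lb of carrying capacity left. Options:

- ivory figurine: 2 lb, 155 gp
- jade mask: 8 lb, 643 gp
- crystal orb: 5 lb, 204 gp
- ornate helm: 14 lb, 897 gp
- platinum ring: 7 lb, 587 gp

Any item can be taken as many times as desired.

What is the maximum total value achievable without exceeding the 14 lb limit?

Density check — platinum ring 83.86, jade mask 80.38, ivory figurine 77.50 are the best per lb.
2×platinum ring uses 14 of the 14 lb and totals 1174.

1174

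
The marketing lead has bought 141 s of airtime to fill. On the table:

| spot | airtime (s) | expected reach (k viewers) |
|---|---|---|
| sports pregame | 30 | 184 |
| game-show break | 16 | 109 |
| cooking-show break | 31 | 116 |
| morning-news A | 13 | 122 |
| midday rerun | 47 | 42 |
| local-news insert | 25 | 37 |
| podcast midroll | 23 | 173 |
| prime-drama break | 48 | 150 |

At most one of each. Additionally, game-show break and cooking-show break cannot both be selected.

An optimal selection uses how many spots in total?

5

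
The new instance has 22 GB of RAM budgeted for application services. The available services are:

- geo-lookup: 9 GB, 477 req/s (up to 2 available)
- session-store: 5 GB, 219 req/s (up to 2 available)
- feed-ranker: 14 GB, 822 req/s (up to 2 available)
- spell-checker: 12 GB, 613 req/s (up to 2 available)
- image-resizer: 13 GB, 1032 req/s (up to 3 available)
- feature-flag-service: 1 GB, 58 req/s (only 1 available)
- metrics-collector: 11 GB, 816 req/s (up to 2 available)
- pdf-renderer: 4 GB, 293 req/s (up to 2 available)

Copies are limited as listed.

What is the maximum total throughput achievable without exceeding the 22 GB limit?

1676

Best packing: image-resizer + feature-flag-service + 2×pdf-renderer — 22 GB, 1676 total.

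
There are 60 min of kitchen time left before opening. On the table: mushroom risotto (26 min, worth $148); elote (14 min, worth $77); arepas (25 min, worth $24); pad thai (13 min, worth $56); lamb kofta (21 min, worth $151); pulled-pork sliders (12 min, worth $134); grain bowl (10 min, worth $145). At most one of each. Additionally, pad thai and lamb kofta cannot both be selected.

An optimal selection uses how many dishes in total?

4

Best achievable profit is 507.
One optimal bundle: elote + lamb kofta + pulled-pork sliders + grain bowl (57 min).
All optima have 4 dishes.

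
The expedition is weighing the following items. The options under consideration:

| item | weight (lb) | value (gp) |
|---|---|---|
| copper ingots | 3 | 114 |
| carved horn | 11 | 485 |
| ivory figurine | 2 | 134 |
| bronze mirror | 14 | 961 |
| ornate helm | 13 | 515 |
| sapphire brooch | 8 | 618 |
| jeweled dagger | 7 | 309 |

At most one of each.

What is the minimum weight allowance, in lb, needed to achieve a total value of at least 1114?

19

Need the lightest bundle worth ≥ 1114.
Taking copper ingots + ivory figurine + bronze mirror gives 1209 (≥ 1114) for 19 lb.
Any bundle with less than 19 lb falls short of 1114.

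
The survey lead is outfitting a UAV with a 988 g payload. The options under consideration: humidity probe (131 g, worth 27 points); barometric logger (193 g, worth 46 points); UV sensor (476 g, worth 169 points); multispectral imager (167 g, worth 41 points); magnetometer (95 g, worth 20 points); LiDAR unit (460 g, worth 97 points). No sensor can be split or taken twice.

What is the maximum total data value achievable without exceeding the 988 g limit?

By data value per g: UV sensor 0.36, multispectral imager 0.25, barometric logger 0.24 lead.
Taking the top-ratio sensors first gives barometric logger + UV sensor + multispectral imager + magnetometer for 276 (931 g).
Replace magnetometer with humidity probe: the trade gains 7 net, giving 283 at 967 g.
Nothing else within 988 g beats 283.

283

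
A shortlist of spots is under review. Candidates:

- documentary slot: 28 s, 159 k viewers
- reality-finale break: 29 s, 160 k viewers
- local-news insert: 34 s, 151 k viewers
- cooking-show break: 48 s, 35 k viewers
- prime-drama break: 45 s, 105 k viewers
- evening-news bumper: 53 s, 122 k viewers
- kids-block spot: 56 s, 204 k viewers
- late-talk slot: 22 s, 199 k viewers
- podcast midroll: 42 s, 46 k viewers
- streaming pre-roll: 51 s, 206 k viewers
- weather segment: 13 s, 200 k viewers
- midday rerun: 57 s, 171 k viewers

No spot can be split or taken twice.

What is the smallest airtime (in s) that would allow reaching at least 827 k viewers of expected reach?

Need the lightest bundle worth ≥ 827.
Taking documentary slot + reality-finale break + local-news insert + late-talk slot + weather segment gives 869 (≥ 827) for 126 s.
Any bundle with less than 126 s falls short of 827.

126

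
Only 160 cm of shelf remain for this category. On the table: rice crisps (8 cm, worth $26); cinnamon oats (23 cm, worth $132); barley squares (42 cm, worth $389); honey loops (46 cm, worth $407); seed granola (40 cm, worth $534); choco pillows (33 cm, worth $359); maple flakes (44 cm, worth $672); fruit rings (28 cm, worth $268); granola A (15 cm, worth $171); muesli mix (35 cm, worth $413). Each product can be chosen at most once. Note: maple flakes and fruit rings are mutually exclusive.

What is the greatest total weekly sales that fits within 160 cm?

2004

Ranking by ratio (weekly sales/cm): maple flakes 15.27, seed granola 13.35, muesli mix 11.80.
The ratio heuristic lands on cinnamon oats + seed granola + maple flakes + granola A + muesli mix (1922) but leaves 3 cm idle.
The 38 cm tied up in cinnamon oats and granola A is better spent on rice crisps + choco pillows — total rises to 2004 (160 cm).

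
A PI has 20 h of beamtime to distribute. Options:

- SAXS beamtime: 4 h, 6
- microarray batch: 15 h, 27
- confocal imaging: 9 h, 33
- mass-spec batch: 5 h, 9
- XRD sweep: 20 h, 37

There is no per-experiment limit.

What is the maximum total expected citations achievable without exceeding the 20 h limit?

66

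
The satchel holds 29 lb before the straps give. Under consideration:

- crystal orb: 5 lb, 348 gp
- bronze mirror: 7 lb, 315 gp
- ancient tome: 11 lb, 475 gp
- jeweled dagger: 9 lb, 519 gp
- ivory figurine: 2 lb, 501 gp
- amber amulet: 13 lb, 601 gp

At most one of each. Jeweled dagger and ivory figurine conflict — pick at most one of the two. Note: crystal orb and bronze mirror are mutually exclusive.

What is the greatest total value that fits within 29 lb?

1577

Taking ancient tome + ivory figurine + amber amulet: 26 lb used, 1577 in value.
The spare 3 lb is too small for any remaining item, and no feasible exchange beats 1577.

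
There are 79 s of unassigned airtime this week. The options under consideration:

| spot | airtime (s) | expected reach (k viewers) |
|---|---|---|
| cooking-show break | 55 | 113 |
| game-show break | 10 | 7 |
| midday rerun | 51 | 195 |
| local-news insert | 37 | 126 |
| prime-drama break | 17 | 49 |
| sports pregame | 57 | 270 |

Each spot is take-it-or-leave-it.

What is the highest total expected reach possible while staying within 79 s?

319

The ratio ordering already packs tightly: prime-drama break + sports pregame, 74 s, 319.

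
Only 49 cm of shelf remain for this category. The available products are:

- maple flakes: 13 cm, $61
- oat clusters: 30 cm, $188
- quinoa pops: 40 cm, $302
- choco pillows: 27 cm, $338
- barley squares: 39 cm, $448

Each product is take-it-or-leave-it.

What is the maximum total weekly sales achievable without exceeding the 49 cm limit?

Density check — choco pillows 12.52, barley squares 11.49, quinoa pops 7.55, oat clusters 6.27 are the best per cm.
The ratio heuristic lands on maple flakes + choco pillows (399) but leaves 9 cm idle.
Replace maple flakes and choco pillows with barley squares: the trade gains 49 net, giving 448 at 39 cm.
Every other selection either busts 49 cm or fails to beat 448.

448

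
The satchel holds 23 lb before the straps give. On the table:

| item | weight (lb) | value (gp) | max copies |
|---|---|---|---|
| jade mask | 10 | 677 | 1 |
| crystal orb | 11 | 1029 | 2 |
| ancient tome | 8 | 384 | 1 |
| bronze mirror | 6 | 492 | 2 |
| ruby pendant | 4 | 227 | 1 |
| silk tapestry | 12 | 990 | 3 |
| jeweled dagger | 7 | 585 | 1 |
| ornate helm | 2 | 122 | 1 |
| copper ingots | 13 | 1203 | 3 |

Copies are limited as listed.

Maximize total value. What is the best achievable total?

Density check — crystal orb 93.55, copper ingots 92.54, jeweled dagger 83.57 are the best per lb.
The ratio ordering already packs tightly: 2×crystal orb, 22 lb, 2058.
Nothing else within 23 lb beats 2058.

2058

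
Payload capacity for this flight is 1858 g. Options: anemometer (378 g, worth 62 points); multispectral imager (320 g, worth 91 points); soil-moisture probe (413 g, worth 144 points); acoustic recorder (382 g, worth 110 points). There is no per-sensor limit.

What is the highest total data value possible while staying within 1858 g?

580

By data value per g: soil-moisture probe 0.35, acoustic recorder 0.29, multispectral imager 0.28 lead.
Taking the top-ratio sensors first gives 4×soil-moisture probe for 576 (1652 g).
The 826 g tied up in 2×soil-moisture probe is better spent on 2×multispectral imager + acoustic recorder — total rises to 580 (1848 g).
The spare 10 g is too small for any remaining sensor, and no exchange beats 580.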